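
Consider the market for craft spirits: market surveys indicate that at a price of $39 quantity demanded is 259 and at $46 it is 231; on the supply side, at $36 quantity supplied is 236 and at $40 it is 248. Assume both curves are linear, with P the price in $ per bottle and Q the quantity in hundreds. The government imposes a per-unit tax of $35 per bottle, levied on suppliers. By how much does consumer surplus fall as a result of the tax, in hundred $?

Demand slope: (231 − 259)/(46 − 39) = -4, so Qd = 415 − 4P.
Supply slope: (248 − 236)/(40 − 36) = 3, so Qs = 3P + 128.
Without the tax, 415 − 4P = 3P + 128 gives 7P = 287, so P* = $41 and Q* = 251.
With the tax collected from suppliers, supply shifts: Qs = 3(P − 35) + 128.
Solving gives Q = 191 with consumers paying $56 and suppliers receiving $21 (the $35 wedge).
ΔCS is the trapezoid between Q = 191 and Q = 251 of height $15: ½ · (251 + 191) · 15 = $3315.

Consumer surplus falls by $3315 hundred.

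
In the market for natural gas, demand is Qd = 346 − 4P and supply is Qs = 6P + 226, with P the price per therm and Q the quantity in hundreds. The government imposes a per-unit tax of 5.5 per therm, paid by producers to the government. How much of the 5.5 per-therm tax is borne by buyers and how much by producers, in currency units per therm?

Buyers bear 3.3 per therm; producers bear 2.2 per therm.

Without the tax, 346 − 4P = 6P + 226 gives 10P = 120, so P* = 12 and Q* = 298.
With the tax collected from producers, supply shifts: Qs = 6(P − 5.5) + 226.
Solving gives Q = 284.8 with buyers paying 15.3 and producers receiving 9.8 (the 5.5 wedge).
Burden on buyers: 3.3; on producers: 2.2. (They sum to 5.5.)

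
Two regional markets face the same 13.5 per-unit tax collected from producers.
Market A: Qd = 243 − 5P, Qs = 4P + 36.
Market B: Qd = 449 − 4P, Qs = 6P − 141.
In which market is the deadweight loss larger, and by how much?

Market B, by 16.2.

Market A: pre-tax P* = 23, Q* = 128; post-tax Q = 98; deadweight loss = 202.5.
Market B: pre-tax P* = 59, Q* = 213; post-tax Q = 180.6; deadweight loss = 218.7.
Difference: 202.5 vs 218.7 → market B is larger by 16.2.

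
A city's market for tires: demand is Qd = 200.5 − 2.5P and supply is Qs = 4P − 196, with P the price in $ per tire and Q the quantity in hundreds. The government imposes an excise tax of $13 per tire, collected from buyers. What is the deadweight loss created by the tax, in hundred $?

Deadweight loss = $130 hundred.

Before the tax: set 200.5 − 2.5P = 4P − 196 → P* = $61, Q* = 48.
With the tax collected from buyers, demand (in seller-price terms) shifts: Qd = 200.5 − 2.5(P + 13).
Solving gives Q = 28 with buyers paying $69 and suppliers receiving $56 (the $13 wedge).
Quantity falls by |ΔQ| = |48 − 28| = 20.
DWL = ½ · t · |ΔQ| = ½ · 13 · 20 = $130.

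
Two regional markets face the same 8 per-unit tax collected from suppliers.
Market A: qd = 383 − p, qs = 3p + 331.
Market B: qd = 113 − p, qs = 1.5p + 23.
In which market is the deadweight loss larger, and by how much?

Market A: pre-tax p* = 13, q* = 370; post-tax q = 364; deadweight loss = 24.
Market B: pre-tax p* = 36, q* = 77; post-tax q = 72.2; deadweight loss = 19.2.
Difference: 24 vs 19.2 → market A is larger by 4.8.

Market A, by 4.8.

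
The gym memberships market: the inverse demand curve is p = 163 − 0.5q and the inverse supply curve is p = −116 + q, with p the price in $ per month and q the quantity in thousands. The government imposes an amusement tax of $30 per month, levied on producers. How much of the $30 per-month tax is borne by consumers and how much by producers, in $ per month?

Consumers bear $10 per month; producers bear $20 per month.

Inverting to q(p) form: qd = 326 − 2p; qs = p + 116.
Before the tax: set 326 − 2p = p + 116 → p* = $70, q* = 186.
With the tax collected from producers, supply shifts: qs = (p − 30) + 116.
New equilibrium: consumers pay $80, producers receive $50, q = 166. (Wedge: pb − ps = 30.)
Burden on consumers: $10; on producers: $20. (They sum to $30.)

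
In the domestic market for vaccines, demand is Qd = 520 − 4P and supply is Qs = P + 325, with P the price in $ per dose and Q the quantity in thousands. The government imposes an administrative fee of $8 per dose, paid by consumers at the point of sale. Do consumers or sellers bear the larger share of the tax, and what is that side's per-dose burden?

Sellers bear the larger share: $6.4 per dose.

Without the tax, 520 − 4P = P + 325 gives 5P = 195, so P* = $39 and Q* = 364.
With the tax collected from consumers, demand (in seller-price terms) shifts: Qd = 520 − 4(P + 8).
New equilibrium: consumers pay $40.6, sellers receive $32.6, Q = 357.6. (Wedge: Pb − Ps = 8.)
Per-dose burden: consumers $1.6, sellers $6.4.
Sellers take the larger share because supply is less price-elastic here (demand slope 4 vs supply slope 1).
The less price-elastic side of the market bears the larger share of a per-unit tax.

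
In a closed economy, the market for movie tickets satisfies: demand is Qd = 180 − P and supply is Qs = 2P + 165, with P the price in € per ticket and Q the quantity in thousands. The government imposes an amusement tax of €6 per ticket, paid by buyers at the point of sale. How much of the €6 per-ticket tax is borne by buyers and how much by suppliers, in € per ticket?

Without the tax, 180 − P = 2P + 165 gives 3P = 15, so P* = €5 and Q* = 175.
With the tax collected from buyers, demand (in seller-price terms) shifts: Qd = 180 − (P + 6).
Solving gives Q = 171 with buyers paying €9 and suppliers receiving €3 (the €6 wedge).
Burden on buyers: €4; on suppliers: €2. (They sum to €6.)
The less price-elastic side of the market bears the larger share of a per-unit tax.

Buyers bear €4 per ticket; suppliers bear €2 per ticket.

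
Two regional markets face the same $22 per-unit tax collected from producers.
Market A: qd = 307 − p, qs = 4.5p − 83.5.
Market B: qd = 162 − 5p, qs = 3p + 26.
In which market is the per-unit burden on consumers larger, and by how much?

Market A, by $9.75.

Market A: pre-tax p* = $71, q* = 236; post-tax q = 218; per-unit burden on consumers = $18.
Market B: pre-tax p* = $17, q* = 77; post-tax q = 35.75; per-unit burden on consumers = $8.25.
Difference: $18 vs $8.25 → market A is larger by $9.75.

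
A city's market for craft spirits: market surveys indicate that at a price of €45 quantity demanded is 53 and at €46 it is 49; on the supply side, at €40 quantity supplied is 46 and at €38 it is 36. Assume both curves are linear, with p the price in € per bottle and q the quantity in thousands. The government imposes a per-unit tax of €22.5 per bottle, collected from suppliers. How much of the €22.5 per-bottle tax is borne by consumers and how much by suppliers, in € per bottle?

Consumers bear €12.5 per bottle; suppliers bear €10 per bottle.

Demand slope: (49 − 53)/(46 − 45) = -4, so qd = 233 − 4p.
Supply slope: (36 − 46)/(38 − 40) = 5, so qs = 5p − 154.
Before the tax: set 233 − 4p = 5p − 154 → p* = €43, q* = 61.
With the tax collected from suppliers, supply shifts: qs = 5(p − 22.5) − 154.
New equilibrium: consumers pay €55.5, suppliers receive €33, q = 11. (Wedge: pb − ps = 22.5.)
Burden on consumers: €12.5; on suppliers: €10. (They sum to €22.5.)
The less price-elastic side of the market bears the larger share of a per-unit tax.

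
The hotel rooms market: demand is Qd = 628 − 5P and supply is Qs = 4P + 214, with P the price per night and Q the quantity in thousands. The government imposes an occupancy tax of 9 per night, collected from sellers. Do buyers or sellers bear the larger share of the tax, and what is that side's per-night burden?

Sellers bear the larger share: 5 per night.

Without the tax, 628 − 5P = 4P + 214 gives 9P = 414, so P* = 46 and Q* = 398.
With the tax collected from sellers, supply shifts: Qs = 4(P − 9) + 214.
New equilibrium: buyers pay 50, sellers receive 41, Q = 378. (Wedge: Pb − Ps = 9.)
Per-night burden: buyers 4, sellers 5.
Sellers take the larger share because supply is less price-elastic here (demand slope 5 vs supply slope 4).
The less price-elastic side of the market bears the larger share of a per-unit tax.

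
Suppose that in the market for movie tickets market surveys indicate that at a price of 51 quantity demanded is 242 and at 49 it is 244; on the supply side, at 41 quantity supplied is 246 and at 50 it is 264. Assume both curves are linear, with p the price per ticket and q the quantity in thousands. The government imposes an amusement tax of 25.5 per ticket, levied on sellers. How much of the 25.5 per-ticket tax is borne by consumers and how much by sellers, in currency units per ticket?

Demand slope: (244 − 242)/(49 − 51) = -1, so qd = 293 − p.
Supply slope: (264 − 246)/(50 − 41) = 2, so qs = 2p + 164.
Before the tax: set 293 − p = 2p + 164 → p* = 43, q* = 250.
With the tax collected from sellers, supply shifts: qs = 2(p − 25.5) + 164.
New equilibrium: consumers pay 60, sellers receive 34.5, q = 233. (Wedge: pb − ps = 25.5.)
Burden on consumers: 17; on sellers: 8.5. (They sum to 25.5.)
The less price-elastic side of the market bears the larger share of a per-unit tax.

Consumers bear 17 per ticket; sellers bear 8.5 per ticket.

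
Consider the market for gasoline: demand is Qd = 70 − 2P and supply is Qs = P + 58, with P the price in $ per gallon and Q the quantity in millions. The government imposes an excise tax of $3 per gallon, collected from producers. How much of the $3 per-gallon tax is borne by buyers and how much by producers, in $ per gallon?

Before the tax: set 70 − 2P = P + 58 → P* = $4, Q* = 62.
With the tax collected from producers, supply shifts: Qs = (P − 3) + 58.
New equilibrium: buyers pay $5, producers receive $2, Q = 60. (Wedge: Pb − Ps = 3.)
Burden on buyers: $1; on producers: $2. (They sum to $3.)

Buyers bear $1 per gallon; producers bear $2 per gallon.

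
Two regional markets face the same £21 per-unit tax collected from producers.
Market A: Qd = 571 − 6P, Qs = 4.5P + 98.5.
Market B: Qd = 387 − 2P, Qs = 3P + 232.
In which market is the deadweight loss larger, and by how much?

Market A: pre-tax P* = £45, Q* = 301; post-tax Q = 247; deadweight loss = £567.
Market B: pre-tax P* = £31, Q* = 325; post-tax Q = 299.8; deadweight loss = £264.6.
Difference: £567 vs £264.6 → market A is larger by £302.4.

Market A, by £302.4.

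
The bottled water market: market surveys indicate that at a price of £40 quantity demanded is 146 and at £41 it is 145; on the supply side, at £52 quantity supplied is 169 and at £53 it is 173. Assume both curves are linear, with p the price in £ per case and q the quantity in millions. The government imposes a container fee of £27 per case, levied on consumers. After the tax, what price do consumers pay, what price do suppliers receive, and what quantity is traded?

Demand slope: (145 − 146)/(41 − 40) = -1, so qd = 186 − p.
Supply slope: (173 − 169)/(53 − 52) = 4, so qs = 4p − 39.
Before the tax: set 186 − p = 4p − 39 → p* = £45, q* = 141.
With the tax collected from consumers, demand (in seller-price terms) shifts: qd = 186 − (p + 27).
New equilibrium: consumers pay £66.6, suppliers receive £39.6, q = 119.4. (Wedge: pb − ps = 27.)
The less price-elastic side of the market bears the larger share of a per-unit tax.

Consumers pay £66.6; suppliers receive £39.6; quantity = 119.4.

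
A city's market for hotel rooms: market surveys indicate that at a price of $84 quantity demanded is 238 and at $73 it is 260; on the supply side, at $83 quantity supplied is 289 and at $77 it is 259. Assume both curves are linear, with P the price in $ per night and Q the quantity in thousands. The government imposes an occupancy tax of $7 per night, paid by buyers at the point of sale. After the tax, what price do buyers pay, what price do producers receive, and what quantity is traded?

Demand slope: (260 − 238)/(73 − 84) = -2, so Qd = 406 − 2P.
Supply slope: (259 − 289)/(77 − 83) = 5, so Qs = 5P − 126.
Without the tax, 406 − 2P = 5P − 126 gives 7P = 532, so P* = $76 and Q* = 254.
With the tax collected from buyers, demand (in seller-price terms) shifts: Qd = 406 − 2(P + 7).
Solving gives Q = 244 with buyers paying $81 and producers receiving $74 (the $7 wedge).

Buyers pay $81; producers receive $74; quantity = 244.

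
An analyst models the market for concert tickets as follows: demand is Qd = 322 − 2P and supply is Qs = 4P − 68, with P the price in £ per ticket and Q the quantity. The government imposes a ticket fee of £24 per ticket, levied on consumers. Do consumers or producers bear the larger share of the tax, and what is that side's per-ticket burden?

Consumers bear the larger share: £16 per ticket.

Before the tax: set 322 − 2P = 4P − 68 → P* = £65, Q* = 192.
With the tax collected from consumers, demand (in seller-price terms) shifts: Qd = 322 − 2(P + 24).
New equilibrium: consumers pay £81, producers receive £57, Q = 160. (Wedge: Pb − Ps = 24.)
Per-ticket burden: consumers £16, producers £8.
Consumers take the larger share because demand is less price-elastic here (demand slope 2 vs supply slope 4).
The less price-elastic side of the market bears the larger share of a per-unit tax.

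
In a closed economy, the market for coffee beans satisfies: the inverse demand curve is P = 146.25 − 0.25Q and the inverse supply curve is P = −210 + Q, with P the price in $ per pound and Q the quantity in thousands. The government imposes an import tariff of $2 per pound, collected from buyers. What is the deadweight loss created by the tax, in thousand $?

Deadweight loss = $1.6 thousand.

Inverting to Q(P) form: Qd = 585 − 4P; Qs = P + 210.
Before the tax: set 585 − 4P = P + 210 → P* = $75, Q* = 285.
With the tax collected from buyers, demand (in seller-price terms) shifts: Qd = 585 − 4(P + 2).
Solving gives Q = 283.4 with buyers paying $75.4 and sellers receiving $73.4 (the $2 wedge).
Quantity falls by |ΔQ| = |285 − 283.4| = 1.6.
DWL = ½ · t · |ΔQ| = ½ · 2 · 1.6 = $1.6.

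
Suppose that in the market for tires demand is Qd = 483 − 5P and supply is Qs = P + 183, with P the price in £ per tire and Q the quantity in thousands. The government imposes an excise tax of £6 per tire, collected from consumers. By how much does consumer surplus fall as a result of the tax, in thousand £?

Consumer surplus falls by £230.5 thousand.

Before the tax: set 483 − 5P = P + 183 → P* = £50, Q* = 233.
With the tax collected from consumers, demand (in seller-price terms) shifts: Qd = 483 − 5(P + 6).
New equilibrium: consumers pay £51, suppliers receive £45, Q = 228. (Wedge: Pb − Ps = 6.)
ΔCS is the trapezoid between Q = 228 and Q = 233 of height £1: ½ · (233 + 228) · 1 = £230.5.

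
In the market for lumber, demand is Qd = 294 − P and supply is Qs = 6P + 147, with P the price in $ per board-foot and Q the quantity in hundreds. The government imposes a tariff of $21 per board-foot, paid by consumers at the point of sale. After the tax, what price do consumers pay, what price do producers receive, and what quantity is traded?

Without the tax, 294 − P = 6P + 147 gives 7P = 147, so P* = $21 and Q* = 273.
With the tax collected from consumers, demand (in seller-price terms) shifts: Qd = 294 − (P + 21).
Solving gives Q = 255 with consumers paying $39 and producers receiving $18 (the $21 wedge).
The less price-elastic side of the market bears the larger share of a per-unit tax.

Consumers pay $39; producers receive $18; quantity = 255.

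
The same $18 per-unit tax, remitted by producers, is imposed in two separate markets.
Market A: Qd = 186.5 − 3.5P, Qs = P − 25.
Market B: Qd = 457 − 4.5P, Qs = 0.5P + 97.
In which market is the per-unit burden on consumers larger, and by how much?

Market A, by $2.2.

Market A: pre-tax P* = $47, Q* = 22; post-tax Q = 8; per-unit burden on consumers = $4.
Market B: pre-tax P* = $72, Q* = 133; post-tax Q = 124.9; per-unit burden on consumers = $1.8.
Difference: $4 vs $1.8 → market A is larger by $2.2.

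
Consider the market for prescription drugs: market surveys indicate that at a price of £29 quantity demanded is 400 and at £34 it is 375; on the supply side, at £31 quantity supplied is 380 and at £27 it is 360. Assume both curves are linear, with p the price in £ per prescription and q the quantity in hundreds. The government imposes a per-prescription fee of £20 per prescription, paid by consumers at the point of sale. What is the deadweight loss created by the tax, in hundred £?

Demand slope: (375 − 400)/(34 − 29) = -5, so qd = 545 − 5p.
Supply slope: (360 − 380)/(27 − 31) = 5, so qs = 5p + 225.
Without the tax, 545 − 5p = 5p + 225 gives 10p = 320, so p* = £32 and q* = 385.
With the tax collected from consumers, demand (in seller-price terms) shifts: qd = 545 − 5(p + 20).
New equilibrium: consumers pay £42, sellers receive £22, q = 335. (Wedge: pb − ps = 20.)
Quantity falls by |ΔQ| = |385 − 335| = 50.
DWL = ½ · t · |ΔQ| = ½ · 20 · 50 = £500.

Deadweight loss = £500 hundred.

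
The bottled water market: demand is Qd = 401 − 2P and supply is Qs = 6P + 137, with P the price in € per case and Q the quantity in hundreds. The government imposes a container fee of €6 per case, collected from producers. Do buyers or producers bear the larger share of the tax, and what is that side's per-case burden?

Buyers bear the larger share: €4.5 per case.

Without the tax, 401 − 2P = 6P + 137 gives 8P = 264, so P* = €33 and Q* = 335.
With the tax collected from producers, supply shifts: Qs = 6(P − 6) + 137.
New equilibrium: buyers pay €37.5, producers receive €31.5, Q = 326. (Wedge: Pb − Ps = 6.)
Per-case burden: buyers €4.5, producers €1.5.
Buyers take the larger share because demand is less price-elastic here (demand slope 2 vs supply slope 6).
The less price-elastic side of the market bears the larger share of a per-unit tax.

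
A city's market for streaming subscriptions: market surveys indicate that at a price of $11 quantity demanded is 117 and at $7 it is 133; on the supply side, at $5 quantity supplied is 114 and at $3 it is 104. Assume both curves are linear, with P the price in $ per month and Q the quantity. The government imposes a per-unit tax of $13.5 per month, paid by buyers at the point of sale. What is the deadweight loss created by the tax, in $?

Demand slope: (133 − 117)/(7 − 11) = -4, so Qd = 161 − 4P.
Supply slope: (104 − 114)/(3 − 5) = 5, so Qs = 5P + 89.
Without the tax, 161 − 4P = 5P + 89 gives 9P = 72, so P* = $8 and Q* = 129.
With the tax collected from buyers, demand (in seller-price terms) shifts: Qd = 161 − 4(P + 13.5).
Solving gives Q = 99 with buyers paying $15.5 and suppliers receiving $2 (the $13.5 wedge).
Quantity falls by |ΔQ| = |129 − 99| = 30.
DWL = ½ · t · |ΔQ| = ½ · 13.5 · 30 = $202.5.

Deadweight loss = $202.5.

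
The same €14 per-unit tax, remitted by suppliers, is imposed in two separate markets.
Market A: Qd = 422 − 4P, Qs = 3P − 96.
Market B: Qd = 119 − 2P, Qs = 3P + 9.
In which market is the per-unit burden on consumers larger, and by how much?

Market B, by €2.4.

Market A: pre-tax P* = €74, Q* = 126; post-tax Q = 102; per-unit burden on consumers = €6.
Market B: pre-tax P* = €22, Q* = 75; post-tax Q = 58.2; per-unit burden on consumers = €8.4.
Difference: €6 vs €8.4 → market B is larger by €2.4.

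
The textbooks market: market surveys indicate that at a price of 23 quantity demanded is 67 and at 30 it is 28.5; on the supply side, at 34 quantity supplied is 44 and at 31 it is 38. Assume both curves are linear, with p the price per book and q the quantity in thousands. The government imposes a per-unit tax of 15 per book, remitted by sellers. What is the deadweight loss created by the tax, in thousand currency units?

Deadweight loss = 165 thousand.

Demand slope: (28.5 − 67)/(30 − 23) = -5.5, so qd = 193.5 − 5.5p.
Supply slope: (38 − 44)/(31 − 34) = 2, so qs = 2p − 24.
Without the tax, 193.5 − 5.5p = 2p − 24 gives 7.5p = 217.5, so p* = 29 and q* = 34.
With the tax collected from sellers, supply shifts: qs = 2(p − 15) − 24.
New equilibrium: buyers pay 33, sellers receive 18, q = 12. (Wedge: pb − ps = 15.)
Quantity falls by |ΔQ| = |34 − 12| = 22.
DWL = ½ · t · |ΔQ| = ½ · 15 · 22 = 165.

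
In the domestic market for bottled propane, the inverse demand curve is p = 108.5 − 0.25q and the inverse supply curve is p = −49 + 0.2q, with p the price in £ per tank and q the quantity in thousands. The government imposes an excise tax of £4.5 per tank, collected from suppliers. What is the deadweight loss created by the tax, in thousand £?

Rewrite in direct form: qd = 434 − 4p and qs = 5p + 245.
Before the tax: set 434 − 4p = 5p + 245 → p* = £21, q* = 350.
With the tax collected from suppliers, supply shifts: qs = 5(p − 4.5) + 245.
Solving gives q = 340 with buyers paying £23.5 and suppliers receiving £19 (the £4.5 wedge).
Quantity falls by |ΔQ| = |350 − 340| = 10.
DWL = ½ · t · |ΔQ| = ½ · 4.5 · 10 = £22.5.

Deadweight loss = £22.5 thousand.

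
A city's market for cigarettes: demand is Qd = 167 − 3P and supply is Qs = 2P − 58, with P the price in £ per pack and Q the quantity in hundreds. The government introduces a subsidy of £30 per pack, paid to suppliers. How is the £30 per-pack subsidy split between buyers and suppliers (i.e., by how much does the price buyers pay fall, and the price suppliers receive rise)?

Without the subsidy, 167 − 3P = 2P − 58 gives 5P = 225, so P* = £45 and Q* = 32.
With a per-unit subsidy paid to suppliers, each receives P + 30 per unit sold, so supply becomes Qs = 2(P + 30) − 58.
New equilibrium: buyers pay £33, suppliers receive £63, Q = 68. (Wedge: Pb − Ps = −30.)
Gain to buyers: £12; to suppliers: £18. (They sum to £30.)

Buyers gain £12 per pack; suppliers gain £18 per pack.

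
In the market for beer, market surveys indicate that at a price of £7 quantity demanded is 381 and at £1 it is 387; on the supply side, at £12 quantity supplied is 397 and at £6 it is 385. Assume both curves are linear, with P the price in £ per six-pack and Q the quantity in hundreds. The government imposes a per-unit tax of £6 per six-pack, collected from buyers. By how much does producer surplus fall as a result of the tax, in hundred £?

Producer surplus falls by £762 hundred.

Demand slope: (387 − 381)/(1 − 7) = -1, so Qd = 388 − P.
Supply slope: (385 − 397)/(6 − 12) = 2, so Qs = 2P + 373.
Before the tax: set 388 − P = 2P + 373 → P* = £5, Q* = 383.
With the tax collected from buyers, demand (in seller-price terms) shifts: Qd = 388 − (P + 6).
Solving gives Q = 379 with buyers paying £9 and sellers receiving £3 (the £6 wedge).
ΔPS is the trapezoid between Q = 379 and Q = 383 of height £2: ½ · (383 + 379) · 2 = £762.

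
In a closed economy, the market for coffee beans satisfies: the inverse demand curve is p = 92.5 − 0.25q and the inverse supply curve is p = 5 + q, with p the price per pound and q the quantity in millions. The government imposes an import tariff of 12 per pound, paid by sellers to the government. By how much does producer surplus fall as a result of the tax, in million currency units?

Inverting to q(p) form: qd = 370 − 4p; qs = p − 5.
Without the tax, 370 − 4p = p − 5 gives 5p = 375, so p* = 75 and q* = 70.
With the tax collected from sellers, supply shifts: qs = (p − 12) − 5.
Solving gives q = 60.4 with consumers paying 77.4 and sellers receiving 65.4 (the 12 wedge).
ΔPS is the trapezoid between Q = 60.4 and Q = 70 of height 9.6: ½ · (70 + 60.4) · 9.6 = 625.92.

Producer surplus falls by 625.92 million.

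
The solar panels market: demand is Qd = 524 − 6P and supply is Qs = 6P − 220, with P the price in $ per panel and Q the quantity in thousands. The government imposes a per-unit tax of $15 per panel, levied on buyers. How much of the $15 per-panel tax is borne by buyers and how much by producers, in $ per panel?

Without the tax, 524 − 6P = 6P − 220 gives 12P = 744, so P* = $62 and Q* = 152.
With the tax collected from buyers, demand (in seller-price terms) shifts: Qd = 524 − 6(P + 15).
Solving gives Q = 107 with buyers paying $69.5 and producers receiving $54.5 (the $15 wedge).
Burden on buyers: $7.5; on producers: $7.5. (They sum to $15.)
The less price-elastic side of the market bears the larger share of a per-unit tax.

Buyers bear $7.5 per panel; producers bear $7.5 per panel.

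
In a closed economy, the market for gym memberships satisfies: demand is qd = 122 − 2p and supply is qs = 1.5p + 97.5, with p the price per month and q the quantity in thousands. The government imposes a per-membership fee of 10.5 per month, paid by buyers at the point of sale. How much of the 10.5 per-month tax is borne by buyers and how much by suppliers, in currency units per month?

Before the tax: set 122 − 2p = 1.5p + 97.5 → p* = 7, q* = 108.
With the tax collected from buyers, demand (in seller-price terms) shifts: qd = 122 − 2(p + 10.5).
Solving gives q = 99 with buyers paying 11.5 and suppliers receiving 1 (the 10.5 wedge).
Burden on buyers: 4.5; on suppliers: 6. (They sum to 10.5.)

Buyers bear 4.5 per month; suppliers bear 6 per month.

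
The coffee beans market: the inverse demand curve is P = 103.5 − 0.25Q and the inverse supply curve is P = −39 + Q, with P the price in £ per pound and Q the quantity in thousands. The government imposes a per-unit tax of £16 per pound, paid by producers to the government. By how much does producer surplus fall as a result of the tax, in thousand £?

Producer surplus falls by £1377.28 thousand.

Inverting to Q(P) form: Qd = 414 − 4P; Qs = P + 39.
Before the tax: set 414 − 4P = P + 39 → P* = £75, Q* = 114.
With the tax collected from producers, supply shifts: Qs = (P − 16) + 39.
New equilibrium: buyers pay £78.2, producers receive £62.2, Q = 101.2. (Wedge: Pb − Ps = 16.)
ΔPS is the trapezoid between Q = 101.2 and Q = 114 of height £12.8: ½ · (114 + 101.2) · 12.8 = £1377.28.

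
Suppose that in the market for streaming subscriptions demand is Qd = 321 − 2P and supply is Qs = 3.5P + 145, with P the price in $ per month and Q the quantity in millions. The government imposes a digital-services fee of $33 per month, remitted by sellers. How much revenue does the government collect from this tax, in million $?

Tax revenue = $7095 million.

Without the tax, 321 − 2P = 3.5P + 145 gives 5.5P = 176, so P* = $32 and Q* = 257.
With the tax collected from sellers, supply shifts: Qs = 3.5(P − 33) + 145.
Solving gives Q = 215 with consumers paying $53 and sellers receiving $20 (the $33 wedge).
Revenue = t · Q = 33 · 215 = $7095.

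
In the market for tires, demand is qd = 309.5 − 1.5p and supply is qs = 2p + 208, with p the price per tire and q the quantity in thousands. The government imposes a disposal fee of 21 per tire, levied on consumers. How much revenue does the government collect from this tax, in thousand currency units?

Before the tax: set 309.5 − 1.5p = 2p + 208 → p* = 29, q* = 266.
With the tax collected from consumers, demand (in seller-price terms) shifts: qd = 309.5 − 1.5(p + 21).
New equilibrium: consumers pay 41, sellers receive 20, q = 248. (Wedge: pb − ps = 21.)
Revenue = t · Q = 21 · 248 = 5208.

Tax revenue = 5208 thousand.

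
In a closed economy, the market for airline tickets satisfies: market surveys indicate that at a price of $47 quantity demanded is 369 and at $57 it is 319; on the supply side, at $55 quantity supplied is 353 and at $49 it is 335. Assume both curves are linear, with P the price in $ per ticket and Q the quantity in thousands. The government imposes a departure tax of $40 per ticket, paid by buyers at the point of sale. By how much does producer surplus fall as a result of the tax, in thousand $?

Demand slope: (319 − 369)/(57 − 47) = -5, so Qd = 604 − 5P.
Supply slope: (335 − 353)/(49 − 55) = 3, so Qs = 3P + 188.
Before the tax: set 604 − 5P = 3P + 188 → P* = $52, Q* = 344.
With the tax collected from buyers, demand (in seller-price terms) shifts: Qd = 604 − 5(P + 40).
New equilibrium: buyers pay $67, suppliers receive $27, Q = 269. (Wedge: Pb − Ps = 40.)
ΔPS is the trapezoid between Q = 269 and Q = 344 of height $25: ½ · (344 + 269) · 25 = $7662.5.

Producer surplus falls by $7662.5 thousand.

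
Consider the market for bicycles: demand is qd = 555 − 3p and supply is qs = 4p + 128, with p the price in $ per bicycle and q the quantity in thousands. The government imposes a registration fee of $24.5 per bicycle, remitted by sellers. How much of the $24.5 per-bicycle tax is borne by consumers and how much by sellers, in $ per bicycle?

Consumers bear $14 per bicycle; sellers bear $10.5 per bicycle.

Without the tax, 555 − 3p = 4p + 128 gives 7p = 427, so p* = $61 and q* = 372.
With the tax collected from sellers, supply shifts: qs = 4(p − 24.5) + 128.
Solving gives q = 330 with consumers paying $75 and sellers receiving $50.5 (the $24.5 wedge).
Burden on consumers: $14; on sellers: $10.5. (They sum to $24.5.)
The less price-elastic side of the market bears the larger share of a per-unit tax.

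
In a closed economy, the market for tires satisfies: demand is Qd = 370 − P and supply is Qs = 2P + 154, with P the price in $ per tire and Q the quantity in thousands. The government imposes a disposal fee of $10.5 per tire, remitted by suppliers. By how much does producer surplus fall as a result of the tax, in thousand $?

Before the tax: set 370 − P = 2P + 154 → P* = $72, Q* = 298.
With the tax collected from suppliers, supply shifts: Qs = 2(P − 10.5) + 154.
Solving gives Q = 291 with buyers paying $79 and suppliers receiving $68.5 (the $10.5 wedge).
ΔPS is the trapezoid between Q = 291 and Q = 298 of height $3.5: ½ · (298 + 291) · 3.5 = $1030.75.

Producer surplus falls by $1030.75 thousand.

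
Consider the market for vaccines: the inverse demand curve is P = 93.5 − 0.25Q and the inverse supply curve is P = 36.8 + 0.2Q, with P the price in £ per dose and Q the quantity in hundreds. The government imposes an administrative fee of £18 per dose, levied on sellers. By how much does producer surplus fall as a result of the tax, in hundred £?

Rewrite in direct form: Qd = 374 − 4P and Qs = 5P − 184.
Without the tax, 374 − 4P = 5P − 184 gives 9P = 558, so P* = £62 and Q* = 126.
With the tax collected from sellers, supply shifts: Qs = 5(P − 18) − 184.
Solving gives Q = 86 with consumers paying £72 and sellers receiving £54 (the £18 wedge).
ΔPS is the trapezoid between Q = 86 and Q = 126 of height £8: ½ · (126 + 86) · 8 = £848.

Producer surplus falls by £848 hundred.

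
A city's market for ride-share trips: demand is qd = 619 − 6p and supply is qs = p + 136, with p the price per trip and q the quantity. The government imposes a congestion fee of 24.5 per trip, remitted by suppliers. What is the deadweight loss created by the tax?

Deadweight loss = 257.25.

Before the tax: set 619 − 6p = p + 136 → p* = 69, q* = 205.
With the tax collected from suppliers, supply shifts: qs = (p − 24.5) + 136.
New equilibrium: consumers pay 72.5, suppliers receive 48, q = 184. (Wedge: pb − ps = 24.5.)
Quantity falls by |ΔQ| = |205 − 184| = 21.
DWL = ½ · t · |ΔQ| = ½ · 24.5 · 21 = 257.25.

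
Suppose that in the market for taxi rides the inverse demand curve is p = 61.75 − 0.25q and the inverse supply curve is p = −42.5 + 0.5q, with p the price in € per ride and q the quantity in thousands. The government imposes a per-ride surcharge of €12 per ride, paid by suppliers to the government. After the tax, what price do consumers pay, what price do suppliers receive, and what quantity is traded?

Consumers pay €31; suppliers receive €19; quantity = 123.

Inverting to q(p) form: qd = 247 − 4p; qs = 2p + 85.
Without the tax, 247 − 4p = 2p + 85 gives 6p = 162, so p* = €27 and q* = 139.
With the tax collected from suppliers, supply shifts: qs = 2(p − 12) + 85.
Solving gives q = 123 with consumers paying €31 and suppliers receiving €19 (the €12 wedge).
The less price-elastic side of the market bears the larger share of a per-unit tax.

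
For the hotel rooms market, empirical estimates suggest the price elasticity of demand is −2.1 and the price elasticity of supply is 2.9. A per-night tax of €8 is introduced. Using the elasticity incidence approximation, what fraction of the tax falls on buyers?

Incidence ratio: buyers' share ≈ εs / (εs + |εd|) = 2.9 / (2.9 + 2.1) = 0.58.
Supply is the more elastic side, so buyers bear the larger share.

Buyers' share ≈ 0.58.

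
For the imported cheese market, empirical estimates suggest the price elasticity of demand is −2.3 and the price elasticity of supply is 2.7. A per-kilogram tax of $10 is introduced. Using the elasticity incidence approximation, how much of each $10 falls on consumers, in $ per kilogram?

Consumers bear ≈ $5.4 per kilogram.

Incidence ratio: consumers' share ≈ εs / (εs + |εd|) = 2.7 / (2.7 + 2.3) = 0.54.
So consumers bear ≈ 0.54 × $10 = $5.4; suppliers bear $4.6.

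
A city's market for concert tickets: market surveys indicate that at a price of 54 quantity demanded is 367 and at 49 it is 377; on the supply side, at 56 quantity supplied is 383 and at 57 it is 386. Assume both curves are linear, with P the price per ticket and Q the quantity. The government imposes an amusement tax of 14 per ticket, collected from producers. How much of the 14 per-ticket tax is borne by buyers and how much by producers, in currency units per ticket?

Buyers bear 8.4 per ticket; producers bear 5.6 per ticket.

Demand slope: (377 − 367)/(49 − 54) = -2, so Qd = 475 − 2P.
Supply slope: (386 − 383)/(57 − 56) = 3, so Qs = 3P + 215.
Before the tax: set 475 − 2P = 3P + 215 → P* = 52, Q* = 371.
With the tax collected from producers, supply shifts: Qs = 3(P − 14) + 215.
Solving gives Q = 354.2 with buyers paying 60.4 and producers receiving 46.4 (the 14 wedge).
Burden on buyers: 8.4; on producers: 5.6. (They sum to 14.)
The less price-elastic side of the market bears the larger share of a per-unit tax.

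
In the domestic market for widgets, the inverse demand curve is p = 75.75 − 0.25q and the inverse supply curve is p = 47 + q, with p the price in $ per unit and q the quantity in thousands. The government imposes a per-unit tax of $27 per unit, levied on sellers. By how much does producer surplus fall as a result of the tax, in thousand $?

Inverting to q(p) form: qd = 303 − 4p; qs = p − 47.
Before the tax: set 303 − 4p = p − 47 → p* = $70, q* = 23.
With the tax collected from sellers, supply shifts: qs = (p − 27) − 47.
New equilibrium: buyers pay $75.4, sellers receive $48.4, q = 1.4. (Wedge: pb − ps = 27.)
ΔPS is the trapezoid between Q = 1.4 and Q = 23 of height $21.6: ½ · (23 + 1.4) · 21.6 = $263.52.

Producer surplus falls by $263.52 thousand.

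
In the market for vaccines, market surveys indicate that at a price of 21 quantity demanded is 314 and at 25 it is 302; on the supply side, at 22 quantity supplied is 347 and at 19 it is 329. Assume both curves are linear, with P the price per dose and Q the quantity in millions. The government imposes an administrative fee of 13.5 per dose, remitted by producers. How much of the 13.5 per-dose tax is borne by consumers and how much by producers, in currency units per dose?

Consumers bear 9 per dose; producers bear 4.5 per dose.

Demand slope: (302 − 314)/(25 − 21) = -3, so Qd = 377 − 3P.
Supply slope: (329 − 347)/(19 − 22) = 6, so Qs = 6P + 215.
Before the tax: set 377 − 3P = 6P + 215 → P* = 18, Q* = 323.
With the tax collected from producers, supply shifts: Qs = 6(P − 13.5) + 215.
Solving gives Q = 296 with consumers paying 27 and producers receiving 13.5 (the 13.5 wedge).
Burden on consumers: 9; on producers: 4.5. (They sum to 13.5.)
The less price-elastic side of the market bears the larger share of a per-unit tax.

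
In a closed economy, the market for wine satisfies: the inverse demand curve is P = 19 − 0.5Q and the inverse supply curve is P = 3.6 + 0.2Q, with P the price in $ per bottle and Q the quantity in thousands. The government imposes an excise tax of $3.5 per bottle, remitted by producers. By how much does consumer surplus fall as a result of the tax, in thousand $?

Rewrite in direct form: Qd = 38 − 2P and Qs = 5P − 18.
Without the tax, 38 − 2P = 5P − 18 gives 7P = 56, so P* = $8 and Q* = 22.
With the tax collected from producers, supply shifts: Qs = 5(P − 3.5) − 18.
Solving gives Q = 17 with consumers paying $10.5 and producers receiving $7 (the $3.5 wedge).
ΔCS is the trapezoid between Q = 17 and Q = 22 of height $2.5: ½ · (22 + 17) · 2.5 = $48.75.

Consumer surplus falls by $48.75 thousand.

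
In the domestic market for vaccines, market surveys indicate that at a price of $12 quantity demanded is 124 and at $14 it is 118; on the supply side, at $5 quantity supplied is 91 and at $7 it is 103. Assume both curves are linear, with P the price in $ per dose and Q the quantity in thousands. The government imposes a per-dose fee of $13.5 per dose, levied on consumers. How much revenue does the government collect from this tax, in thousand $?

Demand slope: (118 − 124)/(14 − 12) = -3, so Qd = 160 − 3P.
Supply slope: (103 − 91)/(7 − 5) = 6, so Qs = 6P + 61.
Without the tax, 160 − 3P = 6P + 61 gives 9P = 99, so P* = $11 and Q* = 127.
With the tax collected from consumers, demand (in seller-price terms) shifts: Qd = 160 − 3(P + 13.5).
New equilibrium: consumers pay $20, suppliers receive $6.5, Q = 100. (Wedge: Pb − Ps = 13.5.)
Revenue = t · Q = 13.5 · 100 = $1350.

Tax revenue = $1350 thousand.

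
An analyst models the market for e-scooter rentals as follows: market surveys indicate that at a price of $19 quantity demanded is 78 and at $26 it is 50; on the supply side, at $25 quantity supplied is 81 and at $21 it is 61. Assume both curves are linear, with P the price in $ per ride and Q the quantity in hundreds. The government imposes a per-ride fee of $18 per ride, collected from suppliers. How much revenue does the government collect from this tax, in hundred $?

Demand slope: (50 − 78)/(26 − 19) = -4, so Qd = 154 − 4P.
Supply slope: (61 − 81)/(21 − 25) = 5, so Qs = 5P − 44.
Before the tax: set 154 − 4P = 5P − 44 → P* = $22, Q* = 66.
With the tax collected from suppliers, supply shifts: Qs = 5(P − 18) − 44.
Solving gives Q = 26 with consumers paying $32 and suppliers receiving $14 (the $18 wedge).
Revenue = t · Q = 18 · 26 = $468.

Tax revenue = $468 hundred.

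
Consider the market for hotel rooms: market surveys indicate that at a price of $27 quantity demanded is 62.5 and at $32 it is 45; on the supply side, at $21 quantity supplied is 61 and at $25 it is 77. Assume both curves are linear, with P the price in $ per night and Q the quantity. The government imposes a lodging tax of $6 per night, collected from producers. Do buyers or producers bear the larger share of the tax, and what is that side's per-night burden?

Buyers bear the larger share: $3.2 per night.

Demand slope: (45 − 62.5)/(32 − 27) = -3.5, so Qd = 157 − 3.5P.
Supply slope: (77 − 61)/(25 − 21) = 4, so Qs = 4P − 23.
Without the tax, 157 − 3.5P = 4P − 23 gives 7.5P = 180, so P* = $24 and Q* = 73.
With the tax collected from producers, supply shifts: Qs = 4(P − 6) − 23.
New equilibrium: buyers pay $27.2, producers receive $21.2, Q = 61.8. (Wedge: Pb − Ps = 6.)
Per-night burden: buyers $3.2, producers $2.8.
Buyers take the larger share because demand is less price-elastic here (demand slope 3.5 vs supply slope 4).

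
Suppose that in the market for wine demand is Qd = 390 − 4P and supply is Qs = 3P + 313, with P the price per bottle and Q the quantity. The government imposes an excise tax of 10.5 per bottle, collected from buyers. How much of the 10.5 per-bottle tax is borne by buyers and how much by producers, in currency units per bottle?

Buyers bear 4.5 per bottle; producers bear 6 per bottle.

Before the tax: set 390 − 4P = 3P + 313 → P* = 11, Q* = 346.
With the tax collected from buyers, demand (in seller-price terms) shifts: Qd = 390 − 4(P + 10.5).
New equilibrium: buyers pay 15.5, producers receive 5, Q = 328. (Wedge: Pb − Ps = 10.5.)
Burden on buyers: 4.5; on producers: 6. (They sum to 10.5.)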